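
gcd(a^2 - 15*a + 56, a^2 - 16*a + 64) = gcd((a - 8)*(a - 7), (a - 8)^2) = a - 8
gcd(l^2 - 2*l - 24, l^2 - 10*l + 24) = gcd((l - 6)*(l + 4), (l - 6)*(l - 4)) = l - 6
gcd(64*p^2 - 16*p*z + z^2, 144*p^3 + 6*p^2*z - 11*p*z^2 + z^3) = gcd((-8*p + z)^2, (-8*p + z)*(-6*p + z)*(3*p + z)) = -8*p + z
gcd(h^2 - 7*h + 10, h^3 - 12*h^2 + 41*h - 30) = h - 5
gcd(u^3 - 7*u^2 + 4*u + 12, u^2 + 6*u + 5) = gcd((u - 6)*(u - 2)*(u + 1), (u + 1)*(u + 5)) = u + 1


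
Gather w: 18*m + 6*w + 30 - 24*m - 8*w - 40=-6*m - 2*w - 10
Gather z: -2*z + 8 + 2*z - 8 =0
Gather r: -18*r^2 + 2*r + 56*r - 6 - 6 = -18*r^2 + 58*r - 12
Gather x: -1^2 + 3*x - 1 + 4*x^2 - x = 4*x^2 + 2*x - 2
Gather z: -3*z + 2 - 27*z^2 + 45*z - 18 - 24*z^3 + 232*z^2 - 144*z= -24*z^3 + 205*z^2 - 102*z - 16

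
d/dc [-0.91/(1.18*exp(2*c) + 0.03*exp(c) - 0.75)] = (2.1476*exp(c) + 0.0273)*exp(c)/(1.18*exp(2*c) + 0.03*exp(c) - 0.75)^2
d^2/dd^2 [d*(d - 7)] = 2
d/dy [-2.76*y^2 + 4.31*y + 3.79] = 4.31 - 5.52*y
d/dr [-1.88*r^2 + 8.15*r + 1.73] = 8.15 - 3.76*r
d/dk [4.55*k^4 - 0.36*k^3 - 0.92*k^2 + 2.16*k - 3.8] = 18.2*k^3 - 1.08*k^2 - 1.84*k + 2.16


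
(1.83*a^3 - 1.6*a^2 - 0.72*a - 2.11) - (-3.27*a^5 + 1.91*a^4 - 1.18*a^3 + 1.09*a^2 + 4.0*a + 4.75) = 3.27*a^5 - 1.91*a^4 + 3.01*a^3 - 2.69*a^2 - 4.72*a - 6.86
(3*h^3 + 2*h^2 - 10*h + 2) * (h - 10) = 3*h^4 - 28*h^3 - 30*h^2 + 102*h - 20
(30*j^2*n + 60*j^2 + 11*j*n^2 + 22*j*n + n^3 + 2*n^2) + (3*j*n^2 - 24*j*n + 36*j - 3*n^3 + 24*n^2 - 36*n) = 30*j^2*n + 60*j^2 + 14*j*n^2 - 2*j*n + 36*j - 2*n^3 + 26*n^2 - 36*n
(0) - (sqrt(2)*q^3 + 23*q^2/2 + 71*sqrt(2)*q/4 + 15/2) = -sqrt(2)*q^3 - 23*q^2/2 - 71*sqrt(2)*q/4 - 15/2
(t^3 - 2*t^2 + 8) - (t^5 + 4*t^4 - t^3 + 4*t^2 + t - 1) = -t^5 - 4*t^4 + 2*t^3 - 6*t^2 - t + 9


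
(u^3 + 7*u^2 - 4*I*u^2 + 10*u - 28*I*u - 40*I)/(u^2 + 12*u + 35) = (u^2 + u*(2 - 4*I) - 8*I)/(u + 7)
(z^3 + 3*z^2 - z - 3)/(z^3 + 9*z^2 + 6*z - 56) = (z^3 + 3*z^2 - z - 3)/(z^3 + 9*z^2 + 6*z - 56)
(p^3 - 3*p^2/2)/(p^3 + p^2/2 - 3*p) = p/(p + 2)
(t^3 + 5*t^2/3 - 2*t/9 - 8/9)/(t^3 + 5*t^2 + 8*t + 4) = (9*t^2 + 6*t - 8)/(9*(t^2 + 4*t + 4))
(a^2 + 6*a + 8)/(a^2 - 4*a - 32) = (a + 2)/(a - 8)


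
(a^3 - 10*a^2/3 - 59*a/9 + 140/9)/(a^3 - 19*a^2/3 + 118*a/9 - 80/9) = (3*a^2 - 5*a - 28)/(3*a^2 - 14*a + 16)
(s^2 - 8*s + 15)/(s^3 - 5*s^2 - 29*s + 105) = (s - 5)/(s^2 - 2*s - 35)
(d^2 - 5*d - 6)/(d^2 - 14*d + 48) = (d + 1)/(d - 8)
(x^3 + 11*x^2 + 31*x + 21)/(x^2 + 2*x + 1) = (x^2 + 10*x + 21)/(x + 1)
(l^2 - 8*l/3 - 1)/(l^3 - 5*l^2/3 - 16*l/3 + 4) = (3*l + 1)/(3*l^2 + 4*l - 4)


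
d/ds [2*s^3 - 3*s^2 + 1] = 6*s*(s - 1)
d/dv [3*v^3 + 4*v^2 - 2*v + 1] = 9*v^2 + 8*v - 2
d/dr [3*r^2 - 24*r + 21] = 6*r - 24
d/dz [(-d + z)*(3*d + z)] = 2*d + 2*z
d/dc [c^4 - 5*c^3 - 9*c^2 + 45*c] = 4*c^3 - 15*c^2 - 18*c + 45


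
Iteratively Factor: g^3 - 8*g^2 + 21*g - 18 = (g - 2)*(g^2 - 6*g + 9) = (g - 3)*(g - 2)*(g - 3)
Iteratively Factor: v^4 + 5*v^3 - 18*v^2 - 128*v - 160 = (v + 2)*(v^3 + 3*v^2 - 24*v - 80) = (v + 2)*(v + 4)*(v^2 - v - 20) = (v + 2)*(v + 4)^2*(v - 5)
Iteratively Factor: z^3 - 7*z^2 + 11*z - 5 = (z - 1)*(z^2 - 6*z + 5) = (z - 1)^2*(z - 5)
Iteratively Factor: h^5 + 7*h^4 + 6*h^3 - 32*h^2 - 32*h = (h + 4)*(h^4 + 3*h^3 - 6*h^2 - 8*h) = h*(h + 4)*(h^3 + 3*h^2 - 6*h - 8) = h*(h + 1)*(h + 4)*(h^2 + 2*h - 8) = h*(h - 2)*(h + 1)*(h + 4)*(h + 4)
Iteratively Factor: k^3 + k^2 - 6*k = (k + 3)*(k^2 - 2*k) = (k - 2)*(k + 3)*(k)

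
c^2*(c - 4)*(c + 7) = c^4 + 3*c^3 - 28*c^2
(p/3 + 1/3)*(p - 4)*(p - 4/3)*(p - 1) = p^4/3 - 16*p^3/9 + 13*p^2/9 + 16*p/9 - 16/9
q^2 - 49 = (q - 7)*(q + 7)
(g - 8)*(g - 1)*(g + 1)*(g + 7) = g^4 - g^3 - 57*g^2 + g + 56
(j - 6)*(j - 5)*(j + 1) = j^3 - 10*j^2 + 19*j + 30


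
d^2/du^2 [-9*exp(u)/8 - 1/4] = -9*exp(u)/8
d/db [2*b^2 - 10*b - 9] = 4*b - 10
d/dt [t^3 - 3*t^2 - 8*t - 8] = 3*t^2 - 6*t - 8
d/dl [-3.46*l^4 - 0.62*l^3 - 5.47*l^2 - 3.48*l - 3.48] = -13.84*l^3 - 1.86*l^2 - 10.94*l - 3.48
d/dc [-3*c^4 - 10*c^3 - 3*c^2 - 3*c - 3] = -12*c^3 - 30*c^2 - 6*c - 3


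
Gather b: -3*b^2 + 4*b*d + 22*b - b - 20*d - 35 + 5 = -3*b^2 + b*(4*d + 21) - 20*d - 30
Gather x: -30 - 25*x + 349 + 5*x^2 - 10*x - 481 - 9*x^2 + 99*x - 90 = -4*x^2 + 64*x - 252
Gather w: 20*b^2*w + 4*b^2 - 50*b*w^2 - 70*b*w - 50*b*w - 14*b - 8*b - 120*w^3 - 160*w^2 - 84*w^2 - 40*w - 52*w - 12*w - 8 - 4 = 4*b^2 - 22*b - 120*w^3 + w^2*(-50*b - 244) + w*(20*b^2 - 120*b - 104) - 12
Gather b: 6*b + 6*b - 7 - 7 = 12*b - 14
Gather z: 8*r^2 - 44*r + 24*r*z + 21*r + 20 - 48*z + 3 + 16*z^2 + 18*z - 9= 8*r^2 - 23*r + 16*z^2 + z*(24*r - 30) + 14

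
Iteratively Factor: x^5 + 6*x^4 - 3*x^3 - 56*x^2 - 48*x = (x + 4)*(x^4 + 2*x^3 - 11*x^2 - 12*x) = (x + 1)*(x + 4)*(x^3 + x^2 - 12*x) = (x + 1)*(x + 4)^2*(x^2 - 3*x) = (x - 3)*(x + 1)*(x + 4)^2*(x)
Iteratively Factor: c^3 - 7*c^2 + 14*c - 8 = (c - 4)*(c^2 - 3*c + 2) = (c - 4)*(c - 2)*(c - 1)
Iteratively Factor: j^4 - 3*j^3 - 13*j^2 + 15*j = (j)*(j^3 - 3*j^2 - 13*j + 15) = j*(j + 3)*(j^2 - 6*j + 5) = j*(j - 5)*(j + 3)*(j - 1)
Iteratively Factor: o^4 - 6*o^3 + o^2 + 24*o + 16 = (o - 4)*(o^3 - 2*o^2 - 7*o - 4) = (o - 4)^2*(o^2 + 2*o + 1) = (o - 4)^2*(o + 1)*(o + 1)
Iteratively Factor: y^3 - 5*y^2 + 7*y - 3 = (y - 1)*(y^2 - 4*y + 3) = (y - 1)^2*(y - 3)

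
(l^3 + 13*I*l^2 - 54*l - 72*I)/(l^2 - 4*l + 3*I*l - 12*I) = (l^2 + 10*I*l - 24)/(l - 4)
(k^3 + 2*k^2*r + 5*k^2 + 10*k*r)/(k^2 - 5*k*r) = (k^2 + 2*k*r + 5*k + 10*r)/(k - 5*r)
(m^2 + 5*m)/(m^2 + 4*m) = (m + 5)/(m + 4)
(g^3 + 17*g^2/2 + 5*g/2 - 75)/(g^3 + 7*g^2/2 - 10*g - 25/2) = (g + 6)/(g + 1)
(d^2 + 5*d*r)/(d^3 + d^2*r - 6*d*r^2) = (d + 5*r)/(d^2 + d*r - 6*r^2)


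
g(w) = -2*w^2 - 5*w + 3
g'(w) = -4*w - 5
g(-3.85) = -7.40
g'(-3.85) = 10.40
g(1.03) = -4.27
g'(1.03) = -9.12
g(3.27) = -34.74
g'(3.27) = -18.08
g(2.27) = -18.66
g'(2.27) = -14.08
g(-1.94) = 5.17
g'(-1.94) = 2.76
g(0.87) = -2.86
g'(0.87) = -8.48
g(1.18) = -5.68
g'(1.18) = -9.72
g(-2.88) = 0.81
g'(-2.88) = 6.52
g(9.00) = -204.00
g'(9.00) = -41.00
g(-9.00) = -114.00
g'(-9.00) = 31.00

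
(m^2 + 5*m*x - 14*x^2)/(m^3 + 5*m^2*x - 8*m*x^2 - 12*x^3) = (m + 7*x)/(m^2 + 7*m*x + 6*x^2)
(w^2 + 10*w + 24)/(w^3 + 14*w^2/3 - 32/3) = 3*(w + 6)/(3*w^2 + 2*w - 8)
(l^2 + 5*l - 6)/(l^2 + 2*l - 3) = (l + 6)/(l + 3)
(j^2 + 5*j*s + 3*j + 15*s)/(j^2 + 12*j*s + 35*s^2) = (j + 3)/(j + 7*s)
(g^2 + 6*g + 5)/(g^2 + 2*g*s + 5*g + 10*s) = (g + 1)/(g + 2*s)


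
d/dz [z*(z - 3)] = 2*z - 3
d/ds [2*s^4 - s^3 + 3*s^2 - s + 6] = 8*s^3 - 3*s^2 + 6*s - 1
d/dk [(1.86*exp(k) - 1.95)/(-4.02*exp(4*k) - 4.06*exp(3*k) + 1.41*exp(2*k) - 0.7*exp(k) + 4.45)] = (22.4316*exp(4*k) - 16.2528*exp(3*k) - 26.3736*exp(2*k) + 5.499*exp(k) + 6.912)*exp(k)/(16.1604*exp(8*k) + 32.6424*exp(7*k) + 5.1472*exp(6*k) - 5.8212*exp(5*k) - 28.1059*exp(4*k) - 38.108*exp(3*k) + 13.039*exp(2*k) - 6.23*exp(k) + 19.8025)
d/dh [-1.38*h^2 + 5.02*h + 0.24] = 5.02 - 2.76*h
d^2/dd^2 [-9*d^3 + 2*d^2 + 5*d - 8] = 4 - 54*d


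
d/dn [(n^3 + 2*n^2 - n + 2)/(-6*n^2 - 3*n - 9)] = (-2*n^4 - 2*n^3 - 13*n^2 - 4*n + 5)/(3*(4*n^4 + 4*n^3 + 13*n^2 + 6*n + 9))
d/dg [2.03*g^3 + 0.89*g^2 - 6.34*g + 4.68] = 6.09*g^2 + 1.78*g - 6.34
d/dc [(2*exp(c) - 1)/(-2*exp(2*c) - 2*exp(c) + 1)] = 4*(exp(c) - 1)*exp(2*c)/(4*exp(4*c) + 8*exp(3*c) - 4*exp(c) + 1)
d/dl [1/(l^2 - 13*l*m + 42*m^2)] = (-2*l + 13*m)/(l^2 - 13*l*m + 42*m^2)^2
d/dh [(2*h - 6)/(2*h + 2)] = 4/(h + 1)^2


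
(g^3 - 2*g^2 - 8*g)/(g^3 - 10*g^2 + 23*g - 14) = g*(g^2 - 2*g - 8)/(g^3 - 10*g^2 + 23*g - 14)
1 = 1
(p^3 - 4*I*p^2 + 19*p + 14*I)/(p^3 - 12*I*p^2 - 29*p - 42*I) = (p + 2*I)/(p - 6*I)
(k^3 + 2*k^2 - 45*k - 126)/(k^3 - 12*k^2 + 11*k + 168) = (k + 6)/(k - 8)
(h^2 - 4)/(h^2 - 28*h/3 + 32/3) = 3*(h^2 - 4)/(3*h^2 - 28*h + 32)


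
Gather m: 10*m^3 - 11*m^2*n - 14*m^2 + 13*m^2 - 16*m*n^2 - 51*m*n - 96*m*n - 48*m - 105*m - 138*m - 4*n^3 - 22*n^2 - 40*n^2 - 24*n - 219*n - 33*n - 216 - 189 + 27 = 10*m^3 + m^2*(-11*n - 1) + m*(-16*n^2 - 147*n - 291) - 4*n^3 - 62*n^2 - 276*n - 378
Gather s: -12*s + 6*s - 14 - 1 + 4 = -6*s - 11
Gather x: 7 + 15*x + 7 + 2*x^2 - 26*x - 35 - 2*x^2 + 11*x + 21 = 0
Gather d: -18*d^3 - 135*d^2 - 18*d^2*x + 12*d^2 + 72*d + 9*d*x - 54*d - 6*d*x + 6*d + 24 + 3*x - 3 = -18*d^3 + d^2*(-18*x - 123) + d*(3*x + 24) + 3*x + 21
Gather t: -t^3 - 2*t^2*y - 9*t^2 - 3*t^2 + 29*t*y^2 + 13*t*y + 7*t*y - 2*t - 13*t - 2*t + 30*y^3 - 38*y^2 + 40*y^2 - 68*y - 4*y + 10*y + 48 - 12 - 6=-t^3 + t^2*(-2*y - 12) + t*(29*y^2 + 20*y - 17) + 30*y^3 + 2*y^2 - 62*y + 30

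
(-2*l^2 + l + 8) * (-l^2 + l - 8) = 2*l^4 - 3*l^3 + 9*l^2 - 64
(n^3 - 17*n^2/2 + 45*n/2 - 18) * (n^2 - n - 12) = n^5 - 19*n^4/2 + 19*n^3 + 123*n^2/2 - 252*n + 216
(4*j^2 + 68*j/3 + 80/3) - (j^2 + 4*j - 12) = 3*j^2 + 56*j/3 + 116/3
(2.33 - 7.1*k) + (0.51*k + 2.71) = 5.04 - 6.59*k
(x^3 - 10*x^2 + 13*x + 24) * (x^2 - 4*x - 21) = x^5 - 14*x^4 + 32*x^3 + 182*x^2 - 369*x - 504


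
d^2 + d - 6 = (d - 2)*(d + 3)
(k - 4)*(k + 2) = k^2 - 2*k - 8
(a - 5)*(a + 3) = a^2 - 2*a - 15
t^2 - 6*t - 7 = (t - 7)*(t + 1)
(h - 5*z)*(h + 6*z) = h^2 + h*z - 30*z^2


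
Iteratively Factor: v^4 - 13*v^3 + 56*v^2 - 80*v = (v)*(v^3 - 13*v^2 + 56*v - 80) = v*(v - 4)*(v^2 - 9*v + 20) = v*(v - 5)*(v - 4)*(v - 4)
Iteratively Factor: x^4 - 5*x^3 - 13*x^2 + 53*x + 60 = (x + 1)*(x^3 - 6*x^2 - 7*x + 60) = (x - 4)*(x + 1)*(x^2 - 2*x - 15) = (x - 5)*(x - 4)*(x + 1)*(x + 3)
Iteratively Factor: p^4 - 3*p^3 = (p)*(p^3 - 3*p^2) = p^2*(p^2 - 3*p) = p^3*(p - 3)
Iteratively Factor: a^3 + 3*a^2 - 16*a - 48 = (a + 3)*(a^2 - 16) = (a - 4)*(a + 3)*(a + 4)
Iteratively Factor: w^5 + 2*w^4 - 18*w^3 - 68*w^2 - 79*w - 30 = (w + 3)*(w^4 - w^3 - 15*w^2 - 23*w - 10) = (w + 1)*(w + 3)*(w^3 - 2*w^2 - 13*w - 10) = (w - 5)*(w + 1)*(w + 3)*(w^2 + 3*w + 2) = (w - 5)*(w + 1)^2*(w + 3)*(w + 2)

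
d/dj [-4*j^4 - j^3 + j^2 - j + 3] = -16*j^3 - 3*j^2 + 2*j - 1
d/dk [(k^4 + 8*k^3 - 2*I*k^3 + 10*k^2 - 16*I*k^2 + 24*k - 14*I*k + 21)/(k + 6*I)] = (3*k^4 + k^3*(16 + 20*I) + k^2*(46 + 128*I) + k*(192 + 120*I) + 63 + 144*I)/(k^2 + 12*I*k - 36)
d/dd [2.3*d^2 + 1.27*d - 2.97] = 4.6*d + 1.27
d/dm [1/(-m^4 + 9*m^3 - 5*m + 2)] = (4*m^3 - 27*m^2 + 5)/(m^4 - 9*m^3 + 5*m - 2)^2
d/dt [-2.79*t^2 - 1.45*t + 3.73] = -5.58*t - 1.45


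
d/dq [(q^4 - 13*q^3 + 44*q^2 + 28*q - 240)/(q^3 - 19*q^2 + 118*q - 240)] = (q^2 - 16*q + 24)/(q^2 - 16*q + 64)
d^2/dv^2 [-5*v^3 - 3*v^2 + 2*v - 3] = -30*v - 6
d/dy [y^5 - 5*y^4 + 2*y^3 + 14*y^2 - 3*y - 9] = 5*y^4 - 20*y^3 + 6*y^2 + 28*y - 3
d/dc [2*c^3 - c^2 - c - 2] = 6*c^2 - 2*c - 1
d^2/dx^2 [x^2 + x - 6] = 2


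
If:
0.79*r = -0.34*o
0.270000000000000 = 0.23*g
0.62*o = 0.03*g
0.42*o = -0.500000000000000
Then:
No Solution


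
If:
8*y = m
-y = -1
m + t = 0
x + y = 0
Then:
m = 8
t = -8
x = -1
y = 1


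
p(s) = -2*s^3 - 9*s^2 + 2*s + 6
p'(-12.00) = -646.00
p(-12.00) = 2142.00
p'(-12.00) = -646.00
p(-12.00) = 2142.00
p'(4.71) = -215.88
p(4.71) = -393.21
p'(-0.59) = 10.53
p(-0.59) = 2.10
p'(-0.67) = 11.37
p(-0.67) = 1.22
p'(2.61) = -85.85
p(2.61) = -85.65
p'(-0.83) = 12.81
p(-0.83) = -0.72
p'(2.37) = -74.36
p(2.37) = -66.44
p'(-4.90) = -53.86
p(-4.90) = 15.41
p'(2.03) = -59.27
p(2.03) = -43.76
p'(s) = -6*s^2 - 18*s + 2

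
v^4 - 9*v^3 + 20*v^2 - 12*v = v*(v - 6)*(v - 2)*(v - 1)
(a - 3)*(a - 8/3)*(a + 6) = a^3 + a^2/3 - 26*a + 48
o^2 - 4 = (o - 2)*(o + 2)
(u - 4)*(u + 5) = u^2 + u - 20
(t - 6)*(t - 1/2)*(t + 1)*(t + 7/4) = t^4 - 15*t^3/4 - 105*t^2/8 - 25*t/8 + 21/4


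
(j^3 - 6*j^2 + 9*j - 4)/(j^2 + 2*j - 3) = (j^2 - 5*j + 4)/(j + 3)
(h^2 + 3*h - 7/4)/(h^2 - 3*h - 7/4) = (-4*h^2 - 12*h + 7)/(-4*h^2 + 12*h + 7)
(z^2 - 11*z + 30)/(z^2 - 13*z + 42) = (z - 5)/(z - 7)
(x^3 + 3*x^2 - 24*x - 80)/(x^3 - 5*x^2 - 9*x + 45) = (x^2 + 8*x + 16)/(x^2 - 9)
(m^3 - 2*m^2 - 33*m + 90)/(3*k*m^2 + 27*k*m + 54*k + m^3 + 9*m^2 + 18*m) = (m^2 - 8*m + 15)/(3*k*m + 9*k + m^2 + 3*m)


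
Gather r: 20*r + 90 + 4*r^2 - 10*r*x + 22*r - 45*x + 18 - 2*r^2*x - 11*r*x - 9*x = r^2*(4 - 2*x) + r*(42 - 21*x) - 54*x + 108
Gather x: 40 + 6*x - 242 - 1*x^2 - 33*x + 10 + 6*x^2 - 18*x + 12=5*x^2 - 45*x - 180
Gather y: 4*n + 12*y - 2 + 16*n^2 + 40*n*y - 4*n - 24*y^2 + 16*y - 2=16*n^2 - 24*y^2 + y*(40*n + 28) - 4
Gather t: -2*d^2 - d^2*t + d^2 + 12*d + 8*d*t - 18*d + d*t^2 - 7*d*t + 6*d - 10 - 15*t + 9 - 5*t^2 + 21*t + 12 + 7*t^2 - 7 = -d^2 + t^2*(d + 2) + t*(-d^2 + d + 6) + 4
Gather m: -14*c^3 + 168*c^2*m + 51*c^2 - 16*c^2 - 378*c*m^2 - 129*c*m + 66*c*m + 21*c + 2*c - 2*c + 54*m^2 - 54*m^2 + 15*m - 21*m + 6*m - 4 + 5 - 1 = -14*c^3 + 35*c^2 - 378*c*m^2 + 21*c + m*(168*c^2 - 63*c)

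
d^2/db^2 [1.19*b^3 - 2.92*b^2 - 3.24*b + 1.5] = 7.14*b - 5.84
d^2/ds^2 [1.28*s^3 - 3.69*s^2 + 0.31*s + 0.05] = 7.68*s - 7.38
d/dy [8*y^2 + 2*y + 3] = 16*y + 2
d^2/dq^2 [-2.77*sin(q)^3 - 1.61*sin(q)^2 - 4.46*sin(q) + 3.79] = 6.5375*sin(q) - 6.2325*sin(3*q) - 3.22*cos(2*q)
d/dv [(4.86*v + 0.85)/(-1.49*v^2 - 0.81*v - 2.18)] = (7.2414*v^2 + 2.533*v - 9.9063)/(2.2201*v^4 + 2.4138*v^3 + 7.1525*v^2 + 3.5316*v + 4.7524)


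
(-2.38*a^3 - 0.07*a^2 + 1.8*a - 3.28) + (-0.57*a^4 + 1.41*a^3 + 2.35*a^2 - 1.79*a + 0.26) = -0.57*a^4 - 0.97*a^3 + 2.28*a^2 + 0.01*a - 3.02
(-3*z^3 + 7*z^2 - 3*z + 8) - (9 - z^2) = -3*z^3 + 8*z^2 - 3*z - 1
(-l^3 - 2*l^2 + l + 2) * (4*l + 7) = -4*l^4 - 15*l^3 - 10*l^2 + 15*l + 14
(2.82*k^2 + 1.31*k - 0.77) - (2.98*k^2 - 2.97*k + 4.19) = -0.16*k^2 + 4.28*k - 4.96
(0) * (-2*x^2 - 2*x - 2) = 0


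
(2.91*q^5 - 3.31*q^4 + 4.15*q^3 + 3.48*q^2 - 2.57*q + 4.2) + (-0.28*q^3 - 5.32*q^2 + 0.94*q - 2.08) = 2.91*q^5 - 3.31*q^4 + 3.87*q^3 - 1.84*q^2 - 1.63*q + 2.12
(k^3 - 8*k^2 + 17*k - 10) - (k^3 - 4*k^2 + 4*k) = -4*k^2 + 13*k - 10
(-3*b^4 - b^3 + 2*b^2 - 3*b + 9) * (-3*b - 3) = 9*b^5 + 12*b^4 - 3*b^3 + 3*b^2 - 18*b - 27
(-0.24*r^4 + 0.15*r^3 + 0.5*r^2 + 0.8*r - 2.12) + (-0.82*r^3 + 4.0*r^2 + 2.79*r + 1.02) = -0.24*r^4 - 0.67*r^3 + 4.5*r^2 + 3.59*r - 1.1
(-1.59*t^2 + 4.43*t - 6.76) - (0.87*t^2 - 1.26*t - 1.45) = -2.46*t^2 + 5.69*t - 5.31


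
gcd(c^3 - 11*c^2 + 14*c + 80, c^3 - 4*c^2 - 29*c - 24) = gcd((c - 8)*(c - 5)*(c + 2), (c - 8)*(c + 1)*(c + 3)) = c - 8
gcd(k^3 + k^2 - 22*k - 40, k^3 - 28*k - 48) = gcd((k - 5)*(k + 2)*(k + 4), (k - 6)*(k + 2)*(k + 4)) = k^2 + 6*k + 8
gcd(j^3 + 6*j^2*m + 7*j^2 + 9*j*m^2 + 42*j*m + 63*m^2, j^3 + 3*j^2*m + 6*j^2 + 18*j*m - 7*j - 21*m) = j^2 + 3*j*m + 7*j + 21*m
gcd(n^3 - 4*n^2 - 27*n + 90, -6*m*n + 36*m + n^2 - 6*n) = n - 6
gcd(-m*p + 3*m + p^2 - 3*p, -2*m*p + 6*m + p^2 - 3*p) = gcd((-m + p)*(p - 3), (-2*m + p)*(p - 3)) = p - 3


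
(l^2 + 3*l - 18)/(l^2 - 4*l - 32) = (-l^2 - 3*l + 18)/(-l^2 + 4*l + 32)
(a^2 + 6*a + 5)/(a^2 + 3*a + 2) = (a + 5)/(a + 2)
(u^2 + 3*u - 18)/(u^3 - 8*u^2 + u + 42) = (u + 6)/(u^2 - 5*u - 14)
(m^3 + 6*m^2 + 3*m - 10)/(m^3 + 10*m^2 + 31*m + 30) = (m - 1)/(m + 3)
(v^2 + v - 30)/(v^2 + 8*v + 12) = (v - 5)/(v + 2)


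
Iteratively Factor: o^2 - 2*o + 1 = (o - 1)*(o - 1)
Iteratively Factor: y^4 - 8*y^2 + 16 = (y + 2)*(y^3 - 2*y^2 - 4*y + 8) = (y - 2)*(y + 2)*(y^2 - 4) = (y - 2)^2*(y + 2)*(y + 2)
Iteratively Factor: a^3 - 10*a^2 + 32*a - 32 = (a - 4)*(a^2 - 6*a + 8) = (a - 4)^2*(a - 2)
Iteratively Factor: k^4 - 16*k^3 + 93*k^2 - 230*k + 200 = (k - 5)*(k^3 - 11*k^2 + 38*k - 40) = (k - 5)^2*(k^2 - 6*k + 8) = (k - 5)^2*(k - 4)*(k - 2)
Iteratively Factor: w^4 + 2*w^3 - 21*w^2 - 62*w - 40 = (w + 4)*(w^3 - 2*w^2 - 13*w - 10) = (w + 1)*(w + 4)*(w^2 - 3*w - 10) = (w + 1)*(w + 2)*(w + 4)*(w - 5)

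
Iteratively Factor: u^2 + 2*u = (u)*(u + 2)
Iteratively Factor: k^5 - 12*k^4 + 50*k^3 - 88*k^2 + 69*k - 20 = (k - 5)*(k^4 - 7*k^3 + 15*k^2 - 13*k + 4) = (k - 5)*(k - 4)*(k^3 - 3*k^2 + 3*k - 1) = (k - 5)*(k - 4)*(k - 1)*(k^2 - 2*k + 1) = (k - 5)*(k - 4)*(k - 1)^2*(k - 1)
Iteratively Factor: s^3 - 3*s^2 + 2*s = (s - 1)*(s^2 - 2*s) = (s - 2)*(s - 1)*(s)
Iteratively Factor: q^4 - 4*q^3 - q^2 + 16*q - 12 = (q - 1)*(q^3 - 3*q^2 - 4*q + 12) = (q - 1)*(q + 2)*(q^2 - 5*q + 6) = (q - 3)*(q - 1)*(q + 2)*(q - 2)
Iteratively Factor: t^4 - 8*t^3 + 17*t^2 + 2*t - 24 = (t + 1)*(t^3 - 9*t^2 + 26*t - 24) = (t - 2)*(t + 1)*(t^2 - 7*t + 12) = (t - 4)*(t - 2)*(t + 1)*(t - 3)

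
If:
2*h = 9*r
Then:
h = 9*r/2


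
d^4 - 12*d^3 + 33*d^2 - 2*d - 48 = (d - 8)*(d - 3)*(d - 2)*(d + 1)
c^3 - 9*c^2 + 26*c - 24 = (c - 4)*(c - 3)*(c - 2)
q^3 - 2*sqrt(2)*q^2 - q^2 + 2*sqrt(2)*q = q*(q - 1)*(q - 2*sqrt(2))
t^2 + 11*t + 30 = (t + 5)*(t + 6)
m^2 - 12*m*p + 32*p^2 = (m - 8*p)*(m - 4*p)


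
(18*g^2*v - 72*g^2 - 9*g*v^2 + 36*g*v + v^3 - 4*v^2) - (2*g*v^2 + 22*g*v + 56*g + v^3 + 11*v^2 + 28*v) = 18*g^2*v - 72*g^2 - 11*g*v^2 + 14*g*v - 56*g - 15*v^2 - 28*v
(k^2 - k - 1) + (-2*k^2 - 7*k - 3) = -k^2 - 8*k - 4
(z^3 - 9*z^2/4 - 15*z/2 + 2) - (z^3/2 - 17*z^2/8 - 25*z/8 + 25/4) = z^3/2 - z^2/8 - 35*z/8 - 17/4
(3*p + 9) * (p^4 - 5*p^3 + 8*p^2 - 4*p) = 3*p^5 - 6*p^4 - 21*p^3 + 60*p^2 - 36*p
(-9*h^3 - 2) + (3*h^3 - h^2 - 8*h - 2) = -6*h^3 - h^2 - 8*h - 4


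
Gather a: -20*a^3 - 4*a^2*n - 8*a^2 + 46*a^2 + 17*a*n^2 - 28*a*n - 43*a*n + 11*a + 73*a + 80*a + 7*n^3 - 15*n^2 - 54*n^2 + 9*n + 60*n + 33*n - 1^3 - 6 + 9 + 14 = -20*a^3 + a^2*(38 - 4*n) + a*(17*n^2 - 71*n + 164) + 7*n^3 - 69*n^2 + 102*n + 16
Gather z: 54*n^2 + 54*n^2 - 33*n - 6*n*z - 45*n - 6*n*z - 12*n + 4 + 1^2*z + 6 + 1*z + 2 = 108*n^2 - 90*n + z*(2 - 12*n) + 12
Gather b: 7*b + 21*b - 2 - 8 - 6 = 28*b - 16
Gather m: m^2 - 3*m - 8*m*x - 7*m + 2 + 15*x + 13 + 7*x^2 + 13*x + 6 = m^2 + m*(-8*x - 10) + 7*x^2 + 28*x + 21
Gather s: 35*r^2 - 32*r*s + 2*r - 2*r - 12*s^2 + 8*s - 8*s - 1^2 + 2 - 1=35*r^2 - 32*r*s - 12*s^2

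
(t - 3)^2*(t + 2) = t^3 - 4*t^2 - 3*t + 18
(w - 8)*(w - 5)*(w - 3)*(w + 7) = w^4 - 9*w^3 - 33*w^2 + 433*w - 840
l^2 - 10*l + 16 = (l - 8)*(l - 2)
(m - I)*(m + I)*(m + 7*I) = m^3 + 7*I*m^2 + m + 7*I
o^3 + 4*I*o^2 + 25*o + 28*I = (o - 4*I)*(o + I)*(o + 7*I)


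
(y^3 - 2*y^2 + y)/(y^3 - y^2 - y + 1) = y/(y + 1)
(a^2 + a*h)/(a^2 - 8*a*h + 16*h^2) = a*(a + h)/(a^2 - 8*a*h + 16*h^2)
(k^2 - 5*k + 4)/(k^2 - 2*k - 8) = (k - 1)/(k + 2)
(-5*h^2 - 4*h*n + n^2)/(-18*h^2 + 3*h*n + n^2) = (-5*h^2 - 4*h*n + n^2)/(-18*h^2 + 3*h*n + n^2)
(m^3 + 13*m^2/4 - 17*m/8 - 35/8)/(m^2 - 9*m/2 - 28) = (4*m^2 - m - 5)/(4*(m - 8))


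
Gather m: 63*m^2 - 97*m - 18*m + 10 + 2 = 63*m^2 - 115*m + 12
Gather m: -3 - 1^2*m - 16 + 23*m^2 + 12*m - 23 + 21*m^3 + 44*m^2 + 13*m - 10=21*m^3 + 67*m^2 + 24*m - 52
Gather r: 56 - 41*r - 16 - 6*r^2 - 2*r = -6*r^2 - 43*r + 40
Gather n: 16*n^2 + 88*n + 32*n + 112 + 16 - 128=16*n^2 + 120*n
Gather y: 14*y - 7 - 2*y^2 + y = -2*y^2 + 15*y - 7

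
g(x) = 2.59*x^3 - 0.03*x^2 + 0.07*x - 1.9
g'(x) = 7.77*x^2 - 0.06*x + 0.07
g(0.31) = -1.80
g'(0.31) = 0.80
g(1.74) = 11.78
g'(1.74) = 23.49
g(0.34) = -1.78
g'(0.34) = 0.95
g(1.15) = 2.08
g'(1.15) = 10.28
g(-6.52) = -721.50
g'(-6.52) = 330.77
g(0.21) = -1.86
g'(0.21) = 0.40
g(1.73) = 11.54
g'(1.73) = 23.22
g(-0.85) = -3.57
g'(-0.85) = 5.73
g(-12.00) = -4482.58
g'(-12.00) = 1119.67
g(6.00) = 556.88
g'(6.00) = 279.43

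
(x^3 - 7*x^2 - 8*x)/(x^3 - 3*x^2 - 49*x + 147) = x*(x^2 - 7*x - 8)/(x^3 - 3*x^2 - 49*x + 147)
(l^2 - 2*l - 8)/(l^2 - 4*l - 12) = (l - 4)/(l - 6)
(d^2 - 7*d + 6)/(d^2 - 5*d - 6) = (d - 1)/(d + 1)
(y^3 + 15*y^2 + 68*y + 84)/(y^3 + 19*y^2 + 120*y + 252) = (y + 2)/(y + 6)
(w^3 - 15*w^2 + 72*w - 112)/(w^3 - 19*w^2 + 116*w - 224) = (w - 4)/(w - 8)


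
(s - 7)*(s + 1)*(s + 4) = s^3 - 2*s^2 - 31*s - 28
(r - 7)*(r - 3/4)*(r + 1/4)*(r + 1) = r^4 - 13*r^3/2 - 67*r^2/16 + 37*r/8 + 21/16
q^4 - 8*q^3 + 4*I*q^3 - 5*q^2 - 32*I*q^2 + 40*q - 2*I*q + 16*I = (q - 8)*(q + I)^2*(q + 2*I)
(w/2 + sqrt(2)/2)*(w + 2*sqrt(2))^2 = w^3/2 + 5*sqrt(2)*w^2/2 + 8*w + 4*sqrt(2)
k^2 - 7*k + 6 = (k - 6)*(k - 1)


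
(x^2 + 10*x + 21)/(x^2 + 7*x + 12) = (x + 7)/(x + 4)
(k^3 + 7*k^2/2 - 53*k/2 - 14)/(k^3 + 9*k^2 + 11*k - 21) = (k^2 - 7*k/2 - 2)/(k^2 + 2*k - 3)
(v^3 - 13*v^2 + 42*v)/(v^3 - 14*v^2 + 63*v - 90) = v*(v - 7)/(v^2 - 8*v + 15)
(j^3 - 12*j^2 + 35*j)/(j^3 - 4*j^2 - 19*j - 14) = j*(j - 5)/(j^2 + 3*j + 2)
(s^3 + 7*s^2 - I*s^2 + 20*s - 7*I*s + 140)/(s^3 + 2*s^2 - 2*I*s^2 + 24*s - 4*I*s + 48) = (s^2 + s*(7 - 5*I) - 35*I)/(s^2 + s*(2 - 6*I) - 12*I)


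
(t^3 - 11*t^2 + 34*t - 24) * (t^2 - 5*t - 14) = t^5 - 16*t^4 + 75*t^3 - 40*t^2 - 356*t + 336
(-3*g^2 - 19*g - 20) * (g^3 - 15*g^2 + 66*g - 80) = -3*g^5 + 26*g^4 + 67*g^3 - 714*g^2 + 200*g + 1600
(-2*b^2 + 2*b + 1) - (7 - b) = -2*b^2 + 3*b - 6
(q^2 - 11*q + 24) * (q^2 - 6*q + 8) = q^4 - 17*q^3 + 98*q^2 - 232*q + 192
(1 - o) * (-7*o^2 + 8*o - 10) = 7*o^3 - 15*o^2 + 18*o - 10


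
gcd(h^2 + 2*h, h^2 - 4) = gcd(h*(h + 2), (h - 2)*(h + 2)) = h + 2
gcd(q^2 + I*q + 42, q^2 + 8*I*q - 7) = q + 7*I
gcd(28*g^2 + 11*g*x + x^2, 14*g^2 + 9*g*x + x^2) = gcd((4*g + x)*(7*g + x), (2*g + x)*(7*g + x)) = 7*g + x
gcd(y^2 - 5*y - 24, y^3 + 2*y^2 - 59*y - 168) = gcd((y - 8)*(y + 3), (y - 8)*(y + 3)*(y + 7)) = y^2 - 5*y - 24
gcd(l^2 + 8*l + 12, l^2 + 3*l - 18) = l + 6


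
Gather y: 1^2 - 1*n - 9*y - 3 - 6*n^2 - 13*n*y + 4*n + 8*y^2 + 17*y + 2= -6*n^2 + 3*n + 8*y^2 + y*(8 - 13*n)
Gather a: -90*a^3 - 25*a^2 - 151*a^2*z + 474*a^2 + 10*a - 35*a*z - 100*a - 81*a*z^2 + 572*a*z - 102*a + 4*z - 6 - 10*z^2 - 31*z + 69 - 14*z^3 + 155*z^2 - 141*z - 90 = -90*a^3 + a^2*(449 - 151*z) + a*(-81*z^2 + 537*z - 192) - 14*z^3 + 145*z^2 - 168*z - 27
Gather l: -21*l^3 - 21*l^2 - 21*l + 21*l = -21*l^3 - 21*l^2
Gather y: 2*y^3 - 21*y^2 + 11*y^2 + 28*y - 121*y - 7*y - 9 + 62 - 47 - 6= 2*y^3 - 10*y^2 - 100*y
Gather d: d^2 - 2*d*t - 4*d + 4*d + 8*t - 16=d^2 - 2*d*t + 8*t - 16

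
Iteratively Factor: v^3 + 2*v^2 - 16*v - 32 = (v - 4)*(v^2 + 6*v + 8) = (v - 4)*(v + 4)*(v + 2)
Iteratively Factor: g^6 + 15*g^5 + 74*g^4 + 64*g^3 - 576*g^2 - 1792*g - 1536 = (g + 4)*(g^5 + 11*g^4 + 30*g^3 - 56*g^2 - 352*g - 384) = (g + 4)^2*(g^4 + 7*g^3 + 2*g^2 - 64*g - 96) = (g + 2)*(g + 4)^2*(g^3 + 5*g^2 - 8*g - 48) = (g + 2)*(g + 4)^3*(g^2 + g - 12) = (g - 3)*(g + 2)*(g + 4)^3*(g + 4)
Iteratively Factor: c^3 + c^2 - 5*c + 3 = (c - 1)*(c^2 + 2*c - 3) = (c - 1)^2*(c + 3)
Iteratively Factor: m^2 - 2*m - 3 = (m - 3)*(m + 1)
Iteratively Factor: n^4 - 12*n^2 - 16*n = (n - 4)*(n^3 + 4*n^2 + 4*n) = n*(n - 4)*(n^2 + 4*n + 4) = n*(n - 4)*(n + 2)*(n + 2)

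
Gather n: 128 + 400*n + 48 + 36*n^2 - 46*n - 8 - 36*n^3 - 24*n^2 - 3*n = -36*n^3 + 12*n^2 + 351*n + 168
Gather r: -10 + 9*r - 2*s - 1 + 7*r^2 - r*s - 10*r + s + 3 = 7*r^2 + r*(-s - 1) - s - 8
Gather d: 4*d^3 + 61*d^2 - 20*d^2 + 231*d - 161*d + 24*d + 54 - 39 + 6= 4*d^3 + 41*d^2 + 94*d + 21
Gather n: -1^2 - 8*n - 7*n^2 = -7*n^2 - 8*n - 1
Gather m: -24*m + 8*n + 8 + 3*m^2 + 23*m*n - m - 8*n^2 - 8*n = 3*m^2 + m*(23*n - 25) - 8*n^2 + 8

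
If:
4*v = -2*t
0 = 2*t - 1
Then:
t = 1/2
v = -1/4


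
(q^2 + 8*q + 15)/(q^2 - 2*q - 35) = (q + 3)/(q - 7)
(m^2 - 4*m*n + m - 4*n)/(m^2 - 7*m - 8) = (m - 4*n)/(m - 8)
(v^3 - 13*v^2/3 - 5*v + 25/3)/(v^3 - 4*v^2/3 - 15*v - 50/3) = (v - 1)/(v + 2)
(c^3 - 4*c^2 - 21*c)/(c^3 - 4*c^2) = (c^2 - 4*c - 21)/(c*(c - 4))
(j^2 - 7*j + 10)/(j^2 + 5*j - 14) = (j - 5)/(j + 7)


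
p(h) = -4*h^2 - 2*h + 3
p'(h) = -8*h - 2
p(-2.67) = -20.18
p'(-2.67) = 19.36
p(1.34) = -6.86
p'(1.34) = -12.72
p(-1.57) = -3.72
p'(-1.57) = 10.56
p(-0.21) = 3.24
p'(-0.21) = -0.32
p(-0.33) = 3.22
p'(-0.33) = 0.64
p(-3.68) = -43.81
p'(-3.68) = 27.44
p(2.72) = -32.03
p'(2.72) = -23.76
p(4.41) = -83.61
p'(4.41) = -37.28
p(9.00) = -339.00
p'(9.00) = -74.00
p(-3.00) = -27.00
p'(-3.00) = 22.00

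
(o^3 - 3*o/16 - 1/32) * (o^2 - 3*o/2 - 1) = o^5 - 3*o^4/2 - 19*o^3/16 + o^2/4 + 15*o/64 + 1/32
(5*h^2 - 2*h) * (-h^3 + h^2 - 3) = -5*h^5 + 7*h^4 - 2*h^3 - 15*h^2 + 6*h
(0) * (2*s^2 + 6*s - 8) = 0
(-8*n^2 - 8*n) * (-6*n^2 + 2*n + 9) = 48*n^4 + 32*n^3 - 88*n^2 - 72*n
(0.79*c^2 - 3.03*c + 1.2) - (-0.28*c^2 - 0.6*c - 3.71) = 1.07*c^2 - 2.43*c + 4.91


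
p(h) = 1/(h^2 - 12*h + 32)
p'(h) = (12 - 2*h)/(h^2 - 12*h + 32)^2 = 2*(6 - h)/(h^2 - 12*h + 32)^2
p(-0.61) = 0.03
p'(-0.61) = 0.01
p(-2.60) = 0.01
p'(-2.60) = 0.00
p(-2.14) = 0.02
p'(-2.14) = 0.00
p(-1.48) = 0.02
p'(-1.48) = 0.01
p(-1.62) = 0.02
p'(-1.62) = 0.01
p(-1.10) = 0.02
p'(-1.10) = 0.01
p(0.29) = 0.03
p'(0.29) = 0.01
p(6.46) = -0.26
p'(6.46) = -0.06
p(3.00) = 0.20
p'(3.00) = 0.24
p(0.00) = 0.03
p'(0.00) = 0.01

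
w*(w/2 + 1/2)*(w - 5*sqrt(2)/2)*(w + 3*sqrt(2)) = w^4/2 + sqrt(2)*w^3/4 + w^3/2 - 15*w^2/2 + sqrt(2)*w^2/4 - 15*w/2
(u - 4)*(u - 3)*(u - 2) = u^3 - 9*u^2 + 26*u - 24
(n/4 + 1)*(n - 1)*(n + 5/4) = n^3/4 + 17*n^2/16 - n/16 - 5/4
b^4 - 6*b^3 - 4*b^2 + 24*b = b*(b - 6)*(b - 2)*(b + 2)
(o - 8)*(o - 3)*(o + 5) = o^3 - 6*o^2 - 31*o + 120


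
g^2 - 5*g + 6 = (g - 3)*(g - 2)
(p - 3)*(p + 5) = p^2 + 2*p - 15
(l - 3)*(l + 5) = l^2 + 2*l - 15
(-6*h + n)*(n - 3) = -6*h*n + 18*h + n^2 - 3*n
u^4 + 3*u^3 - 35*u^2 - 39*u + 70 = (u - 5)*(u - 1)*(u + 2)*(u + 7)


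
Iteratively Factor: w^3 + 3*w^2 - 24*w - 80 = (w + 4)*(w^2 - w - 20) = (w + 4)^2*(w - 5)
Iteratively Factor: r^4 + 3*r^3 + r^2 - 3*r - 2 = (r - 1)*(r^3 + 4*r^2 + 5*r + 2) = (r - 1)*(r + 1)*(r^2 + 3*r + 2) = (r - 1)*(r + 1)*(r + 2)*(r + 1)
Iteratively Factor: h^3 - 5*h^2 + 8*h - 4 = (h - 2)*(h^2 - 3*h + 2) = (h - 2)*(h - 1)*(h - 2)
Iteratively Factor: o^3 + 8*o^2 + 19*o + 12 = (o + 4)*(o^2 + 4*o + 3) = (o + 3)*(o + 4)*(o + 1)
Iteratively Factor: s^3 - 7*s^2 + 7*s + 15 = (s - 3)*(s^2 - 4*s - 5) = (s - 5)*(s - 3)*(s + 1)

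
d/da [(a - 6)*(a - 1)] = 2*a - 7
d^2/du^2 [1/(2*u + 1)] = 8/(2*u + 1)^3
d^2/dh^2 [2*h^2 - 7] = 4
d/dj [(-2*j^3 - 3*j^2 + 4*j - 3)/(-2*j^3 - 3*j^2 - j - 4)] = (20*j^3 + 21*j^2 + 6*j - 19)/(4*j^6 + 12*j^5 + 13*j^4 + 22*j^3 + 25*j^2 + 8*j + 16)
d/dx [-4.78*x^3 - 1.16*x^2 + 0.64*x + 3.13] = -14.34*x^2 - 2.32*x + 0.64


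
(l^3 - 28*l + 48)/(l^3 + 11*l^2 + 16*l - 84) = (l - 4)/(l + 7)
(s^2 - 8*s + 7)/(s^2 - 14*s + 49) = (s - 1)/(s - 7)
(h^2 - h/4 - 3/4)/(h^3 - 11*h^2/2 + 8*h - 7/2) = (4*h + 3)/(2*(2*h^2 - 9*h + 7))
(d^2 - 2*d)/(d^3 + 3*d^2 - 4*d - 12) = d/(d^2 + 5*d + 6)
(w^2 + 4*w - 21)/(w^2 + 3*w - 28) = (w - 3)/(w - 4)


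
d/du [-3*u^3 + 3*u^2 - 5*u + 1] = -9*u^2 + 6*u - 5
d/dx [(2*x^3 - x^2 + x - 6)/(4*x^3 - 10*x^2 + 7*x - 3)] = (-16*x^4 + 20*x^3 + 57*x^2 - 114*x + 39)/(16*x^6 - 80*x^5 + 156*x^4 - 164*x^3 + 109*x^2 - 42*x + 9)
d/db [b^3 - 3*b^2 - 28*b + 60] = 3*b^2 - 6*b - 28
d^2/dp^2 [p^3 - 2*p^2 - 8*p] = 6*p - 4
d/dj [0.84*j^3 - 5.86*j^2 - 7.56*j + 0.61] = 2.52*j^2 - 11.72*j - 7.56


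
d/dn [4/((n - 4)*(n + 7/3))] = 12*(5 - 6*n)/(9*n^4 - 30*n^3 - 143*n^2 + 280*n + 784)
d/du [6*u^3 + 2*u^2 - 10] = 2*u*(9*u + 2)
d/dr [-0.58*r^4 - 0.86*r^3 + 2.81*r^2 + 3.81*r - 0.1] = -2.32*r^3 - 2.58*r^2 + 5.62*r + 3.81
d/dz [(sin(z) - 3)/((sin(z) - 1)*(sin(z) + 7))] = (6*sin(z) + cos(z)^2 + 10)*cos(z)/((sin(z) - 1)^2*(sin(z) + 7)^2)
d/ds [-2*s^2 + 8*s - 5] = 8 - 4*s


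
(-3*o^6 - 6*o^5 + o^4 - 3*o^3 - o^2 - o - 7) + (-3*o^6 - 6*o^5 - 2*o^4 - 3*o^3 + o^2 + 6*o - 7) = -6*o^6 - 12*o^5 - o^4 - 6*o^3 + 5*o - 14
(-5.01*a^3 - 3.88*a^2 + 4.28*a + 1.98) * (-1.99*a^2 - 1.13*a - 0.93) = 9.9699*a^5 + 13.3825*a^4 + 0.526499999999999*a^3 - 5.1682*a^2 - 6.2178*a - 1.8414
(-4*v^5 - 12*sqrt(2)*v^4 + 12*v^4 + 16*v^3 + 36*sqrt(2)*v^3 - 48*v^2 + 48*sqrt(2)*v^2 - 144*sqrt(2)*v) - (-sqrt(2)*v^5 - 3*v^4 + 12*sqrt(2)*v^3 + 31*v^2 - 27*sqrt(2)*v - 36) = -4*v^5 + sqrt(2)*v^5 - 12*sqrt(2)*v^4 + 15*v^4 + 16*v^3 + 24*sqrt(2)*v^3 - 79*v^2 + 48*sqrt(2)*v^2 - 117*sqrt(2)*v + 36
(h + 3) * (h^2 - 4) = h^3 + 3*h^2 - 4*h - 12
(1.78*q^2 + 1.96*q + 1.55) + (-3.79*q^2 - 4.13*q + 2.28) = -2.01*q^2 - 2.17*q + 3.83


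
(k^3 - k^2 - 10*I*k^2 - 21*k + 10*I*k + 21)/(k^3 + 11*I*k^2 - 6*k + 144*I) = (k^2 - k*(1 + 7*I) + 7*I)/(k^2 + 14*I*k - 48)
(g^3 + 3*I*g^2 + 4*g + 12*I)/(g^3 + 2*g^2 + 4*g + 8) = (g + 3*I)/(g + 2)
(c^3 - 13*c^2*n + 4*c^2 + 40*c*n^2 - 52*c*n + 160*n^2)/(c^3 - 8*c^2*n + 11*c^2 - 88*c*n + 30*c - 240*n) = (c^2 - 5*c*n + 4*c - 20*n)/(c^2 + 11*c + 30)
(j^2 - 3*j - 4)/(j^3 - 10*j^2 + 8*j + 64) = (j + 1)/(j^2 - 6*j - 16)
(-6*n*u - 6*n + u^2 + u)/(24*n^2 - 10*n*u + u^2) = (u + 1)/(-4*n + u)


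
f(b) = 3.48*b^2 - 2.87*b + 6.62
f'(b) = 6.96*b - 2.87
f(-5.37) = 122.38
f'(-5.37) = -40.25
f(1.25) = 8.47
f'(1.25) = 5.83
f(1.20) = 8.19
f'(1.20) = 5.48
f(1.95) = 14.26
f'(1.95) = 10.70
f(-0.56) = 9.32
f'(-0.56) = -6.77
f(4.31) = 58.90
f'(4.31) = 27.13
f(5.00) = 79.27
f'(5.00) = 31.93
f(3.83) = 46.68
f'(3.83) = 23.79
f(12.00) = 473.30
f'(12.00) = 80.65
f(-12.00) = 542.18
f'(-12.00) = -86.39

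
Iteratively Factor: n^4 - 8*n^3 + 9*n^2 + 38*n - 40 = (n - 1)*(n^3 - 7*n^2 + 2*n + 40) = (n - 5)*(n - 1)*(n^2 - 2*n - 8) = (n - 5)*(n - 1)*(n + 2)*(n - 4)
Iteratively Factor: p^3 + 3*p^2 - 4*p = (p + 4)*(p^2 - p) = p*(p + 4)*(p - 1)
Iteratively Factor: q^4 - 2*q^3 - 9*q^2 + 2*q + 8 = (q - 4)*(q^3 + 2*q^2 - q - 2) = (q - 4)*(q - 1)*(q^2 + 3*q + 2) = (q - 4)*(q - 1)*(q + 1)*(q + 2)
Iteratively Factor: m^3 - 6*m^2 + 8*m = (m - 2)*(m^2 - 4*m) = m*(m - 2)*(m - 4)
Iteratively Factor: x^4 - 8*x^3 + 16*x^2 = (x)*(x^3 - 8*x^2 + 16*x) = x*(x - 4)*(x^2 - 4*x) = x^2*(x - 4)*(x - 4)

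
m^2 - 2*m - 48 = (m - 8)*(m + 6)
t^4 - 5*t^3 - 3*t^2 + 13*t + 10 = (t - 5)*(t - 2)*(t + 1)^2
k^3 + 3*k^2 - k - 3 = (k - 1)*(k + 1)*(k + 3)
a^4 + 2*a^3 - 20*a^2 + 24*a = a*(a - 2)^2*(a + 6)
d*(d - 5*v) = d^2 - 5*d*v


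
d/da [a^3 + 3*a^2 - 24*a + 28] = 3*a^2 + 6*a - 24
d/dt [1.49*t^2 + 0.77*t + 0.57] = 2.98*t + 0.77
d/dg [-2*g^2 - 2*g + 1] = -4*g - 2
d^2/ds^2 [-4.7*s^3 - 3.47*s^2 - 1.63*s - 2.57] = -28.2*s - 6.94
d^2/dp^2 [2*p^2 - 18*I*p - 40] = 4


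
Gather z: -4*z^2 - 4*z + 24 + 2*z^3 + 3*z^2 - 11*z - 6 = 2*z^3 - z^2 - 15*z + 18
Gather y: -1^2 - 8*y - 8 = -8*y - 9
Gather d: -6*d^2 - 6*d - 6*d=-6*d^2 - 12*d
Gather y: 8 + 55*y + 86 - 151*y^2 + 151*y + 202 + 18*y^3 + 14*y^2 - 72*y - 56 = 18*y^3 - 137*y^2 + 134*y + 240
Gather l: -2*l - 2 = -2*l - 2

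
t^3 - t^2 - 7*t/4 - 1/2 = (t - 2)*(t + 1/2)^2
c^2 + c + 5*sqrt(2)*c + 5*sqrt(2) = (c + 1)*(c + 5*sqrt(2))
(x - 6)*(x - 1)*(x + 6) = x^3 - x^2 - 36*x + 36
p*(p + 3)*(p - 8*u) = p^3 - 8*p^2*u + 3*p^2 - 24*p*u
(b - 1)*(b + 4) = b^2 + 3*b - 4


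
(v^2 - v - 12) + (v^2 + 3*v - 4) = 2*v^2 + 2*v - 16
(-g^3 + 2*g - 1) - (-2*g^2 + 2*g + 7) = -g^3 + 2*g^2 - 8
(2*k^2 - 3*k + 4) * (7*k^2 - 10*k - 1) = 14*k^4 - 41*k^3 + 56*k^2 - 37*k - 4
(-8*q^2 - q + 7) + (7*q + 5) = -8*q^2 + 6*q + 12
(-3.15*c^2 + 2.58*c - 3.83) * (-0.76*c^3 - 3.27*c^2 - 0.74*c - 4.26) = 2.394*c^5 + 8.3397*c^4 - 3.1948*c^3 + 24.0339*c^2 - 8.1566*c + 16.3158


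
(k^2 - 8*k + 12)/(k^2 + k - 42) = (k - 2)/(k + 7)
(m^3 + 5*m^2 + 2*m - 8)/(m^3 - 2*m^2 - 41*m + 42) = (m^2 + 6*m + 8)/(m^2 - m - 42)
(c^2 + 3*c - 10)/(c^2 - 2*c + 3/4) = 4*(c^2 + 3*c - 10)/(4*c^2 - 8*c + 3)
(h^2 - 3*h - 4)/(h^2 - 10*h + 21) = (h^2 - 3*h - 4)/(h^2 - 10*h + 21)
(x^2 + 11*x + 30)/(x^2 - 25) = (x + 6)/(x - 5)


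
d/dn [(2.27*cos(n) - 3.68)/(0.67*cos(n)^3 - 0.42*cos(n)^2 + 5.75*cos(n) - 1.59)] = (3.0418*cos(n)^3 - 8.3502*cos(n)^2 + 3.0912*cos(n) - 17.5507)*sin(n)/(0.4489*cos(n)^6 - 0.5628*cos(n)^5 + 7.8814*cos(n)^4 - 6.9606*cos(n)^3 + 34.3981*cos(n)^2 - 18.285*cos(n) + 2.5281)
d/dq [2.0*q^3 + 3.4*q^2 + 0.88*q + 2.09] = 6.0*q^2 + 6.8*q + 0.88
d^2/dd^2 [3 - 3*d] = 0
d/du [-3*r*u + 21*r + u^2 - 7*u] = -3*r + 2*u - 7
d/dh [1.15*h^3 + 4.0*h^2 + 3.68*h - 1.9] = 3.45*h^2 + 8.0*h + 3.68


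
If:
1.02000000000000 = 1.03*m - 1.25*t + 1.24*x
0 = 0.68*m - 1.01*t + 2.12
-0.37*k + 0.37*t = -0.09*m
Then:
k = 19.82335146497 - 6.03172799704592*x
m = 19.3389385181293 - 6.58118759852864*x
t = 15.1192853389385 - 4.4308985811876*x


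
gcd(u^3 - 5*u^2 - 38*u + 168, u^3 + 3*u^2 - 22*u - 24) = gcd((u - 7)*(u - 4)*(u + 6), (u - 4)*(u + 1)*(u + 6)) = u^2 + 2*u - 24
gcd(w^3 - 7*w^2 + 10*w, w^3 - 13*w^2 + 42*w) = w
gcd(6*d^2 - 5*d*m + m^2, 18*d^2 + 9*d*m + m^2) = 1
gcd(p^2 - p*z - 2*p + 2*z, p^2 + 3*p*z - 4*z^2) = -p + z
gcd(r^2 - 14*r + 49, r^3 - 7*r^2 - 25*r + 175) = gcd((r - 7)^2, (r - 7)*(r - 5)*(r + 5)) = r - 7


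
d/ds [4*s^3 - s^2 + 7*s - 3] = 12*s^2 - 2*s + 7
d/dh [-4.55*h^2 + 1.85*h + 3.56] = 1.85 - 9.1*h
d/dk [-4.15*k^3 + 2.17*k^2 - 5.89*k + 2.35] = -12.45*k^2 + 4.34*k - 5.89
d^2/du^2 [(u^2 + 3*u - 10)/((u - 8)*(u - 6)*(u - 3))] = 2*(u^6 + 9*u^5 - 483*u^4 + 4495*u^3 - 16122*u^2 + 19548*u + 3096)/(u^9 - 51*u^8 + 1137*u^7 - 14525*u^6 + 117018*u^5 - 615708*u^4 + 2113128*u^3 - 4556736*u^2 + 5598720*u - 2985984)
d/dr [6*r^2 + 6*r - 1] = 12*r + 6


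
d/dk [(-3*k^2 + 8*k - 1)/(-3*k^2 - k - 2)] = (27*k^2 + 6*k - 17)/(9*k^4 + 6*k^3 + 13*k^2 + 4*k + 4)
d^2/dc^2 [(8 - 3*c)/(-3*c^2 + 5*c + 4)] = 2*(3*(13 - 9*c)*(-3*c^2 + 5*c + 4) - (3*c - 8)*(6*c - 5)^2)/(-3*c^2 + 5*c + 4)^3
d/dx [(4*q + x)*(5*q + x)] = 9*q + 2*x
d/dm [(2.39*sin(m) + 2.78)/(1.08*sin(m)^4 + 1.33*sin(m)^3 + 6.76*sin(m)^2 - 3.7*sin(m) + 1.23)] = (-7.7436*sin(m)^4 - 18.367*sin(m)^3 - 27.2486*sin(m)^2 - 37.5856*sin(m) + 13.2257)*cos(m)/(1.1664*sin(m)^8 + 2.8728*sin(m)^7 + 16.3705*sin(m)^6 + 9.9896*sin(m)^5 + 38.5124*sin(m)^4 - 46.7522*sin(m)^3 + 30.3196*sin(m)^2 - 9.102*sin(m) + 1.5129)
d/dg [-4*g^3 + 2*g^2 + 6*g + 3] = -12*g^2 + 4*g + 6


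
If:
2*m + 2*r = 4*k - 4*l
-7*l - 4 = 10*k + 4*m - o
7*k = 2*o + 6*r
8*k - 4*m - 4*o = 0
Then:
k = -4*r/51 - 16/51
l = -109*r/51 - 28/51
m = 53*r/17 + 8/17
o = -167*r/51 - 56/51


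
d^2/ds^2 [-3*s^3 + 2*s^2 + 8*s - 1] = 4 - 18*s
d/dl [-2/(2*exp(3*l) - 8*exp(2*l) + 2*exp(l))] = (3*exp(2*l) - 8*exp(l) + 1)*exp(-l)/(exp(2*l) - 4*exp(l) + 1)^2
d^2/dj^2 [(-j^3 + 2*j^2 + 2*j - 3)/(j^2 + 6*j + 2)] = 2*(-44*j^3 - 57*j^2 - 78*j - 118)/(j^6 + 18*j^5 + 114*j^4 + 288*j^3 + 228*j^2 + 72*j + 8)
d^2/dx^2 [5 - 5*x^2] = -10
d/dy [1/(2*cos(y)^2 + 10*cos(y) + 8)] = (2*cos(y) + 5)*sin(y)/(2*(cos(y)^2 + 5*cos(y) + 4)^2)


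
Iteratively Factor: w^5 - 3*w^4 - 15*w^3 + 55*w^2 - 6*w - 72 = (w - 2)*(w^4 - w^3 - 17*w^2 + 21*w + 36) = (w - 3)*(w - 2)*(w^3 + 2*w^2 - 11*w - 12) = (w - 3)*(w - 2)*(w + 4)*(w^2 - 2*w - 3) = (w - 3)^2*(w - 2)*(w + 4)*(w + 1)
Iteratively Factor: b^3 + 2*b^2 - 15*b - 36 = (b + 3)*(b^2 - b - 12) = (b + 3)^2*(b - 4)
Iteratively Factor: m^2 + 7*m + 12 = (m + 3)*(m + 4)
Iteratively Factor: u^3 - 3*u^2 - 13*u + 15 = (u - 1)*(u^2 - 2*u - 15) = (u - 1)*(u + 3)*(u - 5)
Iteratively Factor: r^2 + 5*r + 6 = (r + 2)*(r + 3)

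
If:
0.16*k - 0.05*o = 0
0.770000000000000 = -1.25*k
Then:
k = -0.62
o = -1.97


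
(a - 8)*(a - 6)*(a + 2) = a^3 - 12*a^2 + 20*a + 96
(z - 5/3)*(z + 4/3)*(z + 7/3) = z^3 + 2*z^2 - 3*z - 140/27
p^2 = p^2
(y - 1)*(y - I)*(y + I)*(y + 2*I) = y^4 - y^3 + 2*I*y^3 + y^2 - 2*I*y^2 - y + 2*I*y - 2*I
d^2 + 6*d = d*(d + 6)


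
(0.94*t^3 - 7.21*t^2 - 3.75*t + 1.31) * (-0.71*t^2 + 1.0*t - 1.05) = -0.6674*t^5 + 6.0591*t^4 - 5.5345*t^3 + 2.8904*t^2 + 5.2475*t - 1.3755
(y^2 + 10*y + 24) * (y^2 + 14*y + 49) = y^4 + 24*y^3 + 213*y^2 + 826*y + 1176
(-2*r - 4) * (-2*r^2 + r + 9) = 4*r^3 + 6*r^2 - 22*r - 36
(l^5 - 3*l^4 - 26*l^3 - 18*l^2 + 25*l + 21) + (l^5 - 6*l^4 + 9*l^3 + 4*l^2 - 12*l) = 2*l^5 - 9*l^4 - 17*l^3 - 14*l^2 + 13*l + 21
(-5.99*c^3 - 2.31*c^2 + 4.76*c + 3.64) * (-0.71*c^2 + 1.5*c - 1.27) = 4.2529*c^5 - 7.3449*c^4 + 0.762700000000001*c^3 + 7.4893*c^2 - 0.585199999999999*c - 4.6228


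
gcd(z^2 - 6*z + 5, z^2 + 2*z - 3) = z - 1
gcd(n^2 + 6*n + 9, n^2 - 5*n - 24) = n + 3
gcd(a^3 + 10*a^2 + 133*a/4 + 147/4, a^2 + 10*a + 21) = a + 3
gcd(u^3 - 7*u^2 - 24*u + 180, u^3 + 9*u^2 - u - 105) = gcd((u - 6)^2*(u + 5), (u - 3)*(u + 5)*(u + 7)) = u + 5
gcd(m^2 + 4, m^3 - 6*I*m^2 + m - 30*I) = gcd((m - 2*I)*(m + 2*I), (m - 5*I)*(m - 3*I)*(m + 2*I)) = m + 2*I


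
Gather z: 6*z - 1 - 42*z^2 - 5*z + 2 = -42*z^2 + z + 1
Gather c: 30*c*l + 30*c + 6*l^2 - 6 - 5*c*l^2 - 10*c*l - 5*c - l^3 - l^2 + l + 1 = c*(-5*l^2 + 20*l + 25) - l^3 + 5*l^2 + l - 5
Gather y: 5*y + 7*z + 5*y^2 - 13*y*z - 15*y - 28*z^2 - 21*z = 5*y^2 + y*(-13*z - 10) - 28*z^2 - 14*z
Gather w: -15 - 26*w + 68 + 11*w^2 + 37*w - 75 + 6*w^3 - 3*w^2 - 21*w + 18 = 6*w^3 + 8*w^2 - 10*w - 4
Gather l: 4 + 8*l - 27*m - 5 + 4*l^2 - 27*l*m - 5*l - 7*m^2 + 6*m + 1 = 4*l^2 + l*(3 - 27*m) - 7*m^2 - 21*m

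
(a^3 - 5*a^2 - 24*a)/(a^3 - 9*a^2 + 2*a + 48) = a*(a + 3)/(a^2 - a - 6)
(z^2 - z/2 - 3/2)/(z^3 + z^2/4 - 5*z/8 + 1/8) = 4*(2*z - 3)/(8*z^2 - 6*z + 1)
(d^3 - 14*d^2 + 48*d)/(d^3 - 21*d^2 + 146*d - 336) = d/(d - 7)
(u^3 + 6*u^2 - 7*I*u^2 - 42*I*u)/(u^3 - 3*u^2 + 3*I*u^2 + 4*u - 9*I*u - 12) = u*(u^2 + u*(6 - 7*I) - 42*I)/(u^3 + 3*u^2*(-1 + I) + u*(4 - 9*I) - 12)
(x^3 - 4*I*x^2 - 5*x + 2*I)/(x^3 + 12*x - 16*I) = (x^2 - 2*I*x - 1)/(x^2 + 2*I*x + 8)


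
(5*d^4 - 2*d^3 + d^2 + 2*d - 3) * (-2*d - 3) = -10*d^5 - 11*d^4 + 4*d^3 - 7*d^2 + 9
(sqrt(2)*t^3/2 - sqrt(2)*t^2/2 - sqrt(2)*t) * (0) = 0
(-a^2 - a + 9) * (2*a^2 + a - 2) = -2*a^4 - 3*a^3 + 19*a^2 + 11*a - 18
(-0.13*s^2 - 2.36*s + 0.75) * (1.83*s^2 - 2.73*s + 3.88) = -0.2379*s^4 - 3.9639*s^3 + 7.3109*s^2 - 11.2043*s + 2.91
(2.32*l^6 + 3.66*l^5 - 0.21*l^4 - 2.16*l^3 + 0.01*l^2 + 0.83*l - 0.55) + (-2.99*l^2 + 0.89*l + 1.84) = 2.32*l^6 + 3.66*l^5 - 0.21*l^4 - 2.16*l^3 - 2.98*l^2 + 1.72*l + 1.29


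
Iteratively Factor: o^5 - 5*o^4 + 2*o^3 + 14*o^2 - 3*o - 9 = (o + 1)*(o^4 - 6*o^3 + 8*o^2 + 6*o - 9) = (o - 3)*(o + 1)*(o^3 - 3*o^2 - o + 3) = (o - 3)*(o + 1)^2*(o^2 - 4*o + 3) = (o - 3)*(o - 1)*(o + 1)^2*(o - 3)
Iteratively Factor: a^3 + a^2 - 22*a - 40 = (a + 4)*(a^2 - 3*a - 10) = (a - 5)*(a + 4)*(a + 2)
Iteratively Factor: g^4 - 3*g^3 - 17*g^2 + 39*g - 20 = (g - 1)*(g^3 - 2*g^2 - 19*g + 20) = (g - 1)*(g + 4)*(g^2 - 6*g + 5) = (g - 1)^2*(g + 4)*(g - 5)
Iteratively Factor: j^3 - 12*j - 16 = (j + 2)*(j^2 - 2*j - 8) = (j - 4)*(j + 2)*(j + 2)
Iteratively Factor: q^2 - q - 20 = (q - 5)*(q + 4)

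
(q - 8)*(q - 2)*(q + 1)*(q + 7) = q^4 - 2*q^3 - 57*q^2 + 58*q + 112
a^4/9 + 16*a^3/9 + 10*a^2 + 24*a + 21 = (a/3 + 1)^2*(a + 3)*(a + 7)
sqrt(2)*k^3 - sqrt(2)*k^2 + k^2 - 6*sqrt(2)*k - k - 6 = (k - 3)*(k + 2)*(sqrt(2)*k + 1)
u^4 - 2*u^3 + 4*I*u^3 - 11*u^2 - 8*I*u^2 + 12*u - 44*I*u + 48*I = (u - 4)*(u - 1)*(u + 3)*(u + 4*I)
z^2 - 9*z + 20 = (z - 5)*(z - 4)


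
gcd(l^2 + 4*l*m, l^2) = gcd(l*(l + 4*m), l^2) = l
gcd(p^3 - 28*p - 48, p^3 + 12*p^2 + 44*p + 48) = p^2 + 6*p + 8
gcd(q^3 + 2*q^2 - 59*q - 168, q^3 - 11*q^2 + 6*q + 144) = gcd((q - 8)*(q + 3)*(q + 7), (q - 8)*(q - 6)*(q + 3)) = q^2 - 5*q - 24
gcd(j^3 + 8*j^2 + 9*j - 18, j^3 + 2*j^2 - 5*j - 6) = j + 3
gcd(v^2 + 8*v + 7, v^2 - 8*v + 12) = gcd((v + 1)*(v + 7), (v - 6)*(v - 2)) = 1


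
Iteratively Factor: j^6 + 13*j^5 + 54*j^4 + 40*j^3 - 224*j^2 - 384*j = (j + 4)*(j^5 + 9*j^4 + 18*j^3 - 32*j^2 - 96*j) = j*(j + 4)*(j^4 + 9*j^3 + 18*j^2 - 32*j - 96) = j*(j - 2)*(j + 4)*(j^3 + 11*j^2 + 40*j + 48) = j*(j - 2)*(j + 3)*(j + 4)*(j^2 + 8*j + 16) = j*(j - 2)*(j + 3)*(j + 4)^2*(j + 4)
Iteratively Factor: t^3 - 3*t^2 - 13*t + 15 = (t - 1)*(t^2 - 2*t - 15) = (t - 5)*(t - 1)*(t + 3)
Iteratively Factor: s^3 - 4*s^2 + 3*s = (s)*(s^2 - 4*s + 3) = s*(s - 3)*(s - 1)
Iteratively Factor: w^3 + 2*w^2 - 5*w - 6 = (w + 1)*(w^2 + w - 6) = (w - 2)*(w + 1)*(w + 3)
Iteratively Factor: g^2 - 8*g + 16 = (g - 4)*(g - 4)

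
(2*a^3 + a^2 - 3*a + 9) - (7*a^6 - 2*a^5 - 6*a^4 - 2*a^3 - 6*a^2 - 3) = -7*a^6 + 2*a^5 + 6*a^4 + 4*a^3 + 7*a^2 - 3*a + 12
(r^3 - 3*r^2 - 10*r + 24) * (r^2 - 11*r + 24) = r^5 - 14*r^4 + 47*r^3 + 62*r^2 - 504*r + 576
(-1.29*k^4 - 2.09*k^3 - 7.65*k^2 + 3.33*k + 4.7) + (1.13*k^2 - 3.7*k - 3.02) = -1.29*k^4 - 2.09*k^3 - 6.52*k^2 - 0.37*k + 1.68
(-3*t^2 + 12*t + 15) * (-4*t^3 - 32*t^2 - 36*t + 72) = 12*t^5 + 48*t^4 - 336*t^3 - 1128*t^2 + 324*t + 1080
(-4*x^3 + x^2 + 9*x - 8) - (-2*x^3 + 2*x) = -2*x^3 + x^2 + 7*x - 8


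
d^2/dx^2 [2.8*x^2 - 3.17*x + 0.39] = 5.60000000000000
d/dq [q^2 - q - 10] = 2*q - 1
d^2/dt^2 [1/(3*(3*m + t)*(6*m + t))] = 2*((3*m + t)^2 + (3*m + t)*(6*m + t) + (6*m + t)^2)/(3*(3*m + t)^3*(6*m + t)^3)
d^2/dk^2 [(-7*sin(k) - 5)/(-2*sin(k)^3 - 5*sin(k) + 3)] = (-112*sin(k)^7 - 180*sin(k)^6 + 448*sin(k)^5 - 406*sin(k)^4 - 410*sin(k)^3 + 574*sin(k)^2 + 42*sin(k) + 460)/(2*sin(k)^3 + 5*sin(k) - 3)^3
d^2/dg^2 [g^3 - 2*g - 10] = 6*g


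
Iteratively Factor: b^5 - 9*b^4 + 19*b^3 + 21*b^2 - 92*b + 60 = (b - 3)*(b^4 - 6*b^3 + b^2 + 24*b - 20) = (b - 5)*(b - 3)*(b^3 - b^2 - 4*b + 4) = (b - 5)*(b - 3)*(b - 1)*(b^2 - 4) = (b - 5)*(b - 3)*(b - 2)*(b - 1)*(b + 2)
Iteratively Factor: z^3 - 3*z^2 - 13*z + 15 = (z - 1)*(z^2 - 2*z - 15) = (z - 5)*(z - 1)*(z + 3)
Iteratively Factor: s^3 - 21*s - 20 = (s + 1)*(s^2 - s - 20) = (s - 5)*(s + 1)*(s + 4)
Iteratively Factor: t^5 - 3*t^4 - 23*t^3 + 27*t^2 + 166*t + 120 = (t + 2)*(t^4 - 5*t^3 - 13*t^2 + 53*t + 60) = (t + 2)*(t + 3)*(t^3 - 8*t^2 + 11*t + 20) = (t - 4)*(t + 2)*(t + 3)*(t^2 - 4*t - 5) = (t - 4)*(t + 1)*(t + 2)*(t + 3)*(t - 5)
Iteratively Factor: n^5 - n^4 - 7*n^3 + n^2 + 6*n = (n)*(n^4 - n^3 - 7*n^2 + n + 6) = n*(n - 1)*(n^3 - 7*n - 6) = n*(n - 1)*(n + 2)*(n^2 - 2*n - 3) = n*(n - 3)*(n - 1)*(n + 2)*(n + 1)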